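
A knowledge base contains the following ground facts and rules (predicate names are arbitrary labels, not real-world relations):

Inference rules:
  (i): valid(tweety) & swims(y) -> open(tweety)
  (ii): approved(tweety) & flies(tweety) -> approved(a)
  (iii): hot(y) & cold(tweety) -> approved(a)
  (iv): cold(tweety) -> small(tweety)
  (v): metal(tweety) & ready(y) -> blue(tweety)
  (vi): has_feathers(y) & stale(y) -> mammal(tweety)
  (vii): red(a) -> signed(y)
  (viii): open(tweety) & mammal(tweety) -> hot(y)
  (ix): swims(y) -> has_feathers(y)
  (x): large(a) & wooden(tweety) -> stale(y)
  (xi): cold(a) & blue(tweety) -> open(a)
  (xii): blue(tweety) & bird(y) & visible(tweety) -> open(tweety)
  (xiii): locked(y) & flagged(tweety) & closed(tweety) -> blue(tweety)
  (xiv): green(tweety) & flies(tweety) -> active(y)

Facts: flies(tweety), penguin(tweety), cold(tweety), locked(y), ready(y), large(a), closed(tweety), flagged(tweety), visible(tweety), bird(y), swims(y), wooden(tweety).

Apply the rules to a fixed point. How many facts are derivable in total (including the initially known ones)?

Round 1: (iv) [cold(tweety) -> small(tweety)]; (ix) [swims(y) -> has_feathers(y)]; (x) [large(a) & wooden(tweety) -> stale(y)]; (xiii) [locked(y) & flagged(tweety) & closed(tweety) -> blue(tweety)]. Adds small(tweety), has_feathers(y), stale(y), blue(tweety).
Round 2: (vi) [has_feathers(y) & stale(y) -> mammal(tweety)]; (xii) [blue(tweety) & bird(y) & visible(tweety) -> open(tweety)]. Adds mammal(tweety), open(tweety).
Round 3: (viii) [open(tweety) & mammal(tweety) -> hot(y)]. Adds hot(y).
Round 4: (iii) [hot(y) & cold(tweety) -> approved(a)]. Adds approved(a).
Closure: {approved(a), bird(y), blue(tweety), closed(tweety), cold(tweety), flagged(tweety), flies(tweety), has_feathers(y), hot(y), large(a), locked(y), mammal(tweety), open(tweety), penguin(tweety), ready(y), small(tweety), stale(y), swims(y), visible(tweety), wooden(tweety)} — 20 facts.

20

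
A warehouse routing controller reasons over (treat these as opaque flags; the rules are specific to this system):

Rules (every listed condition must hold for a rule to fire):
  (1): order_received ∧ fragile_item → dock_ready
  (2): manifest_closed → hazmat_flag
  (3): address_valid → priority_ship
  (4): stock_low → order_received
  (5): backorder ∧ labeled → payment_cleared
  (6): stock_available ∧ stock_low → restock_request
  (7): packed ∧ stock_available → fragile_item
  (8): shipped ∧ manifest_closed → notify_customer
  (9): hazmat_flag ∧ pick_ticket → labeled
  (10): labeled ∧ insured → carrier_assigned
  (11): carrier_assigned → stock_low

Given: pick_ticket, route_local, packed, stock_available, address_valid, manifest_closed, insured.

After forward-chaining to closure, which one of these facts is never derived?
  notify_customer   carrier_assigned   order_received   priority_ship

Round 1: (2) [manifest_closed → hazmat_flag]; (3) [address_valid → priority_ship]; (7) [packed ∧ stock_available → fragile_item]. Adds hazmat_flag, priority_ship, fragile_item.
Round 2: (9) [hazmat_flag ∧ pick_ticket → labeled]. Adds labeled.
Round 3: (10) [labeled ∧ insured → carrier_assigned]. Adds carrier_assigned.
Round 4: (11) [carrier_assigned → stock_low]. Adds stock_low.
Round 5: (4) [stock_low → order_received]; (6) [stock_available ∧ stock_low → restock_request]. Adds order_received, restock_request.
Round 6: (1) [order_received ∧ fragile_item → dock_ready]. Adds dock_ready.
Derived: priority_ship (round 1), carrier_assigned (round 3), order_received (round 5). notify_customer never appears in any round.

notify_customer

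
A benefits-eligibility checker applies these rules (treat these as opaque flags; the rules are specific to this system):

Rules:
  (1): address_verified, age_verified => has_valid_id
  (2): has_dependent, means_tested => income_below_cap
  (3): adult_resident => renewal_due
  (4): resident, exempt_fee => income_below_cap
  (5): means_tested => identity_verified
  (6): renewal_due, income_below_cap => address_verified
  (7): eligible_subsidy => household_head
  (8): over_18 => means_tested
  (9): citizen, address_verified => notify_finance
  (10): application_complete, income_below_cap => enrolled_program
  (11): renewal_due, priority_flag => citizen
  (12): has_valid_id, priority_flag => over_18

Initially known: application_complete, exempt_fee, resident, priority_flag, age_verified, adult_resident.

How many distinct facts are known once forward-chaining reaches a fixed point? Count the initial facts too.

Round 1: (3) [adult_resident => renewal_due]; (4) [resident, exempt_fee => income_below_cap]. Adds renewal_due, income_below_cap.
Round 2: (6) [renewal_due, income_below_cap => address_verified]; (10) [application_complete, income_below_cap => enrolled_program]; (11) [renewal_due, priority_flag => citizen]. Adds address_verified, enrolled_program, citizen.
Round 3: (1) [address_verified, age_verified => has_valid_id]; (9) [citizen, address_verified => notify_finance]. Adds has_valid_id, notify_finance.
Round 4: (12) [has_valid_id, priority_flag => over_18]. Adds over_18.
Round 5: (8) [over_18 => means_tested]. Adds means_tested.
Round 6: (5) [means_tested => identity_verified]. Adds identity_verified.
Closure: {address_verified, adult_resident, age_verified, application_complete, citizen, enrolled_program, exempt_fee, has_valid_id, identity_verified, income_below_cap, means_tested, notify_finance, over_18, priority_flag, renewal_due, resident} — 16 facts.

16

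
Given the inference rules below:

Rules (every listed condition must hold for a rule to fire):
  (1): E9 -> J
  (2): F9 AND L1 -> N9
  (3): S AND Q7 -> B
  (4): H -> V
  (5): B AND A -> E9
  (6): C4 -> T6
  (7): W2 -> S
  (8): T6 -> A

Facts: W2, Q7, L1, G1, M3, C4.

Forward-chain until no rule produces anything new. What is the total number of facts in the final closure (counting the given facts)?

12

Round 1: (6) [C4 -> T6]; (7) [W2 -> S]. New: T6, S.
Round 2: (3) [S AND Q7 -> B]; (8) [T6 -> A]. New: B, A.
Round 3: (5) [B AND A -> E9]. New: E9.
Round 4: (1) [E9 -> J]. New: J.
Closure: {A, B, C4, E9, G1, J, L1, M3, Q7, S, T6, W2} — 12 facts.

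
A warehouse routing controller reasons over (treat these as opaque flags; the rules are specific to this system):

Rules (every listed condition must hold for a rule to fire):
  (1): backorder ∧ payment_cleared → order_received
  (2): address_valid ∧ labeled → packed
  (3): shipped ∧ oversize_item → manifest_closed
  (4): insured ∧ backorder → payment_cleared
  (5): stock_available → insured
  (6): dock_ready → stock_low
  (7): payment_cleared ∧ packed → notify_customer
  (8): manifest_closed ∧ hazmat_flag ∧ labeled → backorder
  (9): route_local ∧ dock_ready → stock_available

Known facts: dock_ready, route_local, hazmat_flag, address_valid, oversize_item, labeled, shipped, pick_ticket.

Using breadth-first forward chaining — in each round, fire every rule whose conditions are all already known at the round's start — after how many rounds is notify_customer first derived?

4

Round 1: (2) [address_valid ∧ labeled → packed]; (3) [shipped ∧ oversize_item → manifest_closed]; (6) [dock_ready → stock_low]; (9) [route_local ∧ dock_ready → stock_available]. New: packed, manifest_closed, stock_low, stock_available.
Round 2: (5) [stock_available → insured]; (8) [manifest_closed ∧ hazmat_flag ∧ labeled → backorder]. New: insured, backorder.
Round 3: (4) [insured ∧ backorder → payment_cleared]. New: payment_cleared.
Round 4: (1) [backorder ∧ payment_cleared → order_received]; (7) [payment_cleared ∧ packed → notify_customer]. New: order_received, notify_customer.
notify_customer first appears in round 4.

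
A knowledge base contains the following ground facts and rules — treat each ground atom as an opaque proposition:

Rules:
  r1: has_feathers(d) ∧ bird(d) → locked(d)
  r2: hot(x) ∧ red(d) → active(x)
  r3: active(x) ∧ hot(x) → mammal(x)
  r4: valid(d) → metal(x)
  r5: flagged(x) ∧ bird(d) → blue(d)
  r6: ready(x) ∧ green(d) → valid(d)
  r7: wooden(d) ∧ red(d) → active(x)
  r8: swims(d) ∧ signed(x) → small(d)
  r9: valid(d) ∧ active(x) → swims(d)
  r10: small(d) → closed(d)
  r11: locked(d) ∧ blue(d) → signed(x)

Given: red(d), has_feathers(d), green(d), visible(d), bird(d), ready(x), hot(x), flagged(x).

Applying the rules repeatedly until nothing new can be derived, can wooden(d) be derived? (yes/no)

[1] r1 [has_feathers(d) ∧ bird(d) → locked(d)]; r2 [hot(x) ∧ red(d) → active(x)]; r5 [flagged(x) ∧ bird(d) → blue(d)]; r6 [ready(x) ∧ green(d) → valid(d)]. ⇒ new: locked(d), active(x), blue(d), valid(d).
[2] r3 [active(x) ∧ hot(x) → mammal(x)]; r4 [valid(d) → metal(x)]; r9 [valid(d) ∧ active(x) → swims(d)]; r11 [locked(d) ∧ blue(d) → signed(x)]. ⇒ new: mammal(x), metal(x), swims(d), signed(x).
[3] r8 [swims(d) ∧ signed(x) → small(d)]. ⇒ new: small(d).
[4] r10 [small(d) → closed(d)]. ⇒ new: closed(d).
Fixed point reached. No rule has wooden(d) as a consequent, and it is not given.

no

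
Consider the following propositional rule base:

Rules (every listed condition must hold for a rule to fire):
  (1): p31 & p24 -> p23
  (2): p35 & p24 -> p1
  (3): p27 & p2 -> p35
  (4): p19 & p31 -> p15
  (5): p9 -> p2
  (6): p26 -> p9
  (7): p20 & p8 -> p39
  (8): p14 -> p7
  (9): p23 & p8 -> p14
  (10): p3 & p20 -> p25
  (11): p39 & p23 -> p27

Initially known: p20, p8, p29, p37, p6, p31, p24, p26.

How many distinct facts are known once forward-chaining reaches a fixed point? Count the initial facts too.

17

[1] (1) [p31 & p24 -> p23]; (6) [p26 -> p9]; (7) [p20 & p8 -> p39]. ⇒ new: p23, p9, p39.
[2] (5) [p9 -> p2]; (9) [p23 & p8 -> p14]; (11) [p39 & p23 -> p27]. ⇒ new: p2, p14, p27.
[3] (3) [p27 & p2 -> p35]; (8) [p14 -> p7]. ⇒ new: p35, p7.
[4] (2) [p35 & p24 -> p1]. ⇒ new: p1.
Closure: {p1, p14, p2, p20, p23, p24, p26, p27, p29, p31, p35, p37, p39, p6, p7, p8, p9} — 17 facts.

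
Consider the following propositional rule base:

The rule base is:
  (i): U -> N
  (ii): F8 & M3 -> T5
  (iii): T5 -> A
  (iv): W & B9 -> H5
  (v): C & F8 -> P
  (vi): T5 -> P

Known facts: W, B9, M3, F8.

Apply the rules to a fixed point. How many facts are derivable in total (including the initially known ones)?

8

Round 1 — (ii), (iv), derive T5, H5.
Round 2 — (iii), (vi), derive A, P.
Closure: {A, B9, F8, H5, M3, P, T5, W} — 8 facts.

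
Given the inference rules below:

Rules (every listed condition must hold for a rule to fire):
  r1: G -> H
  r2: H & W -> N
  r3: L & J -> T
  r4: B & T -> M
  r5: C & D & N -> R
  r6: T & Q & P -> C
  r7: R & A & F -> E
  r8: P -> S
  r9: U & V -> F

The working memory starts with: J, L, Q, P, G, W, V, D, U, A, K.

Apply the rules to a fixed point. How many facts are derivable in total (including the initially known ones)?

19

Round 1: r1 [G -> H]; r3 [L & J -> T]; r8 [P -> S]; r9 [U & V -> F]. New: H, T, S, F.
Round 2: r2 [H & W -> N]; r6 [T & Q & P -> C]. New: N, C.
Round 3: r5 [C & D & N -> R]. New: R.
Round 4: r7 [R & A & F -> E]. New: E.
Closure: {A, C, D, E, F, G, H, J, K, L, N, P, Q, R, S, T, U, V, W} — 19 facts.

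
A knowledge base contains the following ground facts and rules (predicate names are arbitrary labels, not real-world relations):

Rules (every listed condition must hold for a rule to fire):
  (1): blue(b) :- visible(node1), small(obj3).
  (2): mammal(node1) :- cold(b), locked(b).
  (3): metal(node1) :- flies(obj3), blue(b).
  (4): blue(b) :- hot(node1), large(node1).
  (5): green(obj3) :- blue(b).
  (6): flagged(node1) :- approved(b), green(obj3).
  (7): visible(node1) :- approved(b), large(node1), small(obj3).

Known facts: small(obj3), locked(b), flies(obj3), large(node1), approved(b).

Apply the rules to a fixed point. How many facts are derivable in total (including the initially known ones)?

Round 1: (7) [visible(node1) :- approved(b), large(node1), small(obj3).]. Adds visible(node1).
Round 2: (1) [blue(b) :- visible(node1), small(obj3).]. Adds blue(b).
Round 3: (3) [metal(node1) :- flies(obj3), blue(b).]; (5) [green(obj3) :- blue(b).]. Adds metal(node1), green(obj3).
Round 4: (6) [flagged(node1) :- approved(b), green(obj3).]. Adds flagged(node1).
Closure: {approved(b), blue(b), flagged(node1), flies(obj3), green(obj3), large(node1), locked(b), metal(node1), small(obj3), visible(node1)} — 10 facts.

10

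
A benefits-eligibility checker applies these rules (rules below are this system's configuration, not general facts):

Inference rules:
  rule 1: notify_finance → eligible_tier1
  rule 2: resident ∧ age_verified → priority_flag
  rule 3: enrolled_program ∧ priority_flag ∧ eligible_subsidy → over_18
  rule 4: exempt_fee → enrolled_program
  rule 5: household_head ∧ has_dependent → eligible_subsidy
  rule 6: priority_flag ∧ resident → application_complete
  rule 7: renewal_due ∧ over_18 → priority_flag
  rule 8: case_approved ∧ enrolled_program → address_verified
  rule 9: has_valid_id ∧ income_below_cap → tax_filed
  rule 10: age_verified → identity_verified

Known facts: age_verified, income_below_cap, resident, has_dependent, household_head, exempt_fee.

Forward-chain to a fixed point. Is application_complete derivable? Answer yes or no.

Round 1 fires rule 2, rule 4, rule 5, rule 10, giving priority_flag, enrolled_program, eligible_subsidy, identity_verified.
Round 2 fires rule 3, rule 6, giving over_18, application_complete.
application_complete appears in round 2, so it is derivable.

yes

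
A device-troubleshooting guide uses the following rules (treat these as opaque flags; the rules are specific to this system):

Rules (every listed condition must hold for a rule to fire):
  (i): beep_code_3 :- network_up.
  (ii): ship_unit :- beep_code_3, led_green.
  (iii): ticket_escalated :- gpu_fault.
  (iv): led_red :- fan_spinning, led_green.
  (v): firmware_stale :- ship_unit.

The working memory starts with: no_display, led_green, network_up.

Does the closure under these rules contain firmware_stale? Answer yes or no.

yes

Round 1: (i) [beep_code_3 :- network_up.]. New: beep_code_3.
Round 2: (ii) [ship_unit :- beep_code_3, led_green.]. New: ship_unit.
Round 3: (v) [firmware_stale :- ship_unit.]. New: firmware_stale.
firmware_stale appears in round 3, so it is derivable.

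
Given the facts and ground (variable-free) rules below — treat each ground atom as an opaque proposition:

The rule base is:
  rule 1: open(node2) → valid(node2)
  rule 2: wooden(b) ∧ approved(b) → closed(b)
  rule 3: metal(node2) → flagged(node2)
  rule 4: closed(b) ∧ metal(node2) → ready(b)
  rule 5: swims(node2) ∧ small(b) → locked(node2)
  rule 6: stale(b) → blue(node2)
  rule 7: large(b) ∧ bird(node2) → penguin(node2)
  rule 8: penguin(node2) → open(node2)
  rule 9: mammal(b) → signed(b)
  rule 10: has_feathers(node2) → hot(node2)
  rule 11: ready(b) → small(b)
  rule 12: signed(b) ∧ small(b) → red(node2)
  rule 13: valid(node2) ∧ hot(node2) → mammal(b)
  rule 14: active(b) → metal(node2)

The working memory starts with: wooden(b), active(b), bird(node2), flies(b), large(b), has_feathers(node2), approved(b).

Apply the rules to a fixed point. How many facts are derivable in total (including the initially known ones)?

19

Round 1: rule 2 [wooden(b) ∧ approved(b) → closed(b)]; rule 7 [large(b) ∧ bird(node2) → penguin(node2)]; rule 10 [has_feathers(node2) → hot(node2)]; rule 14 [active(b) → metal(node2)]. Adds closed(b), penguin(node2), hot(node2), metal(node2).
Round 2: rule 3 [metal(node2) → flagged(node2)]; rule 4 [closed(b) ∧ metal(node2) → ready(b)]; rule 8 [penguin(node2) → open(node2)]. Adds flagged(node2), ready(b), open(node2).
Round 3: rule 1 [open(node2) → valid(node2)]; rule 11 [ready(b) → small(b)]. Adds valid(node2), small(b).
Round 4: rule 13 [valid(node2) ∧ hot(node2) → mammal(b)]. Adds mammal(b).
Round 5: rule 9 [mammal(b) → signed(b)]. Adds signed(b).
Round 6: rule 12 [signed(b) ∧ small(b) → red(node2)]. Adds red(node2).
Closure: {active(b), approved(b), bird(node2), closed(b), flagged(node2), flies(b), has_feathers(node2), hot(node2), large(b), mammal(b), metal(node2), open(node2), penguin(node2), ready(b), red(node2), signed(b), small(b), valid(node2), wooden(b)} — 19 facts.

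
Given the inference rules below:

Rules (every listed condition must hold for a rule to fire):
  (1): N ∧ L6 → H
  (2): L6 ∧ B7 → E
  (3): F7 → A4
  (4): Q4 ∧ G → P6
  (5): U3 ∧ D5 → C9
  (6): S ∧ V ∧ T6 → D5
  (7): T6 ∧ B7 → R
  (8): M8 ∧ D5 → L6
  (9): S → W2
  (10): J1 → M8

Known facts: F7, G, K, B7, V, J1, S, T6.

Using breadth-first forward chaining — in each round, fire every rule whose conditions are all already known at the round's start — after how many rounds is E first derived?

Round 1 fires (3), (6), (7), (9), (10), giving A4, D5, R, W2, M8.
Round 2 fires (8), giving L6.
Round 3 fires (2), giving E.
E first appears in round 3.

3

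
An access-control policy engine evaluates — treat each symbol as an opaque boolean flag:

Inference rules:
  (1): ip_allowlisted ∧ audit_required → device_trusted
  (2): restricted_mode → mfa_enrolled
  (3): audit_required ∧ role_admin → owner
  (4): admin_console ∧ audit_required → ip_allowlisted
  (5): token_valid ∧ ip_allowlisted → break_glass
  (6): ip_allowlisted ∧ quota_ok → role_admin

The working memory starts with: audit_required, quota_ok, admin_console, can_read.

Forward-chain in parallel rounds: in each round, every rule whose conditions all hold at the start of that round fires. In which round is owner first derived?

3

Round 1: (4) [admin_console ∧ audit_required → ip_allowlisted]. Adds ip_allowlisted.
Round 2: (1) [ip_allowlisted ∧ audit_required → device_trusted]; (6) [ip_allowlisted ∧ quota_ok → role_admin]. Adds device_trusted, role_admin.
Round 3: (3) [audit_required ∧ role_admin → owner]. Adds owner.
owner first appears in round 3.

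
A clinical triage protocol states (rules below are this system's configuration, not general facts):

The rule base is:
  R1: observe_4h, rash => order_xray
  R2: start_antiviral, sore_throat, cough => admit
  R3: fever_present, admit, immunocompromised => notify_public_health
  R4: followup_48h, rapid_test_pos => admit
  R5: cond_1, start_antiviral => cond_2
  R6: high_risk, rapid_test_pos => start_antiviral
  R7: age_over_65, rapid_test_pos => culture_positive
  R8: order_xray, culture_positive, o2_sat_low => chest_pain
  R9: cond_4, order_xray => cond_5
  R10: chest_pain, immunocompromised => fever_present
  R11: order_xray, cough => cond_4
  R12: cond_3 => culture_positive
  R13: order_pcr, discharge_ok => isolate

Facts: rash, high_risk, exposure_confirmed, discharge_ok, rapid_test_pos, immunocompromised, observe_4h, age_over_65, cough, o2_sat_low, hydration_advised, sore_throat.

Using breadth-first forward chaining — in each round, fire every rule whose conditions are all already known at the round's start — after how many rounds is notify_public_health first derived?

Round 1 — R1, R6, R7, derive order_xray, start_antiviral, culture_positive.
Round 2 — R2, R8, R11, derive admit, chest_pain, cond_4.
Round 3 — R9, R10, derive cond_5, fever_present.
Round 4 — R3, derive notify_public_health.
notify_public_health first appears in round 4.

4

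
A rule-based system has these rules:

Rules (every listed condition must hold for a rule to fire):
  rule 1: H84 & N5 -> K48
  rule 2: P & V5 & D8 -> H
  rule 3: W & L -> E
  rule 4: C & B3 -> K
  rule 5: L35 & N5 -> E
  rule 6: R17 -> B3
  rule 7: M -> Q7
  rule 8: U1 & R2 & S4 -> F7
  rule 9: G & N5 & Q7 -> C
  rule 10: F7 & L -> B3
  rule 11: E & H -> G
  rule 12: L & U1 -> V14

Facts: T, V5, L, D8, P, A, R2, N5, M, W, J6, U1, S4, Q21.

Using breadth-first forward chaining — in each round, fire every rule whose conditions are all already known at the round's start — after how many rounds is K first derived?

4

Round 1 — rule 2, rule 3, rule 7, rule 8, rule 12, derive H, E, Q7, F7, V14.
Round 2 — rule 10, rule 11, derive B3, G.
Round 3 — rule 9, derive C.
Round 4 — rule 4, derive K.
K first appears in round 4.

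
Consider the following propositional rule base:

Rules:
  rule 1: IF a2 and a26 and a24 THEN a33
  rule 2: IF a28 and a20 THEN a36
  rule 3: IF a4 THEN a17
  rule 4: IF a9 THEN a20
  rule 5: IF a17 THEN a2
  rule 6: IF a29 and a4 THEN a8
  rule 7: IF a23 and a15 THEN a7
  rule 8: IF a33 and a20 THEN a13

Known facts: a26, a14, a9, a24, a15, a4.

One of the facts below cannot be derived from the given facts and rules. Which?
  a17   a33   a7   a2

a7

Round 1: rule 3 [IF a4 THEN a17]; rule 4 [IF a9 THEN a20]. Adds a17, a20.
Round 2: rule 5 [IF a17 THEN a2]. Adds a2.
Round 3: rule 1 [IF a2 and a26 and a24 THEN a33]. Adds a33.
Round 4: rule 8 [IF a33 and a20 THEN a13]. Adds a13.
Derived: a2 (round 2), a17 (round 1), a33 (round 3). a7 never appears in any round.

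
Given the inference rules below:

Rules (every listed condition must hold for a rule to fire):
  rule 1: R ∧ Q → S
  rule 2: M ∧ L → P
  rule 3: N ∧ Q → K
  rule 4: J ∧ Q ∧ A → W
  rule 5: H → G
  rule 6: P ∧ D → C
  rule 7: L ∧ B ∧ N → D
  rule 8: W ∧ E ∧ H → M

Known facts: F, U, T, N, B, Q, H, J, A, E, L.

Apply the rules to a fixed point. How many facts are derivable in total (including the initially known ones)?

Round 1: rule 3 [N ∧ Q → K]; rule 4 [J ∧ Q ∧ A → W]; rule 5 [H → G]; rule 7 [L ∧ B ∧ N → D]. Adds K, W, G, D.
Round 2: rule 8 [W ∧ E ∧ H → M]. Adds M.
Round 3: rule 2 [M ∧ L → P]. Adds P.
Round 4: rule 6 [P ∧ D → C]. Adds C.
Closure: {A, B, C, D, E, F, G, H, J, K, L, M, N, P, Q, T, U, W} — 18 facts.

18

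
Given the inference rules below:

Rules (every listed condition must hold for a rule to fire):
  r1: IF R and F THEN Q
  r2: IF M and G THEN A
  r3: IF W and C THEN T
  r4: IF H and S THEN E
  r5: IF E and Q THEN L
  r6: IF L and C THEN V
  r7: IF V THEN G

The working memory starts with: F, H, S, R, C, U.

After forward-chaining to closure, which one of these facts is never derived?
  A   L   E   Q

A

Round 1 fires r1, r4, giving Q, E.
Round 2 fires r5, giving L.
Round 3 fires r6, giving V.
Round 4 fires r7, giving G.
Derived: E (round 1), Q (round 1), L (round 2). A never appears in any round.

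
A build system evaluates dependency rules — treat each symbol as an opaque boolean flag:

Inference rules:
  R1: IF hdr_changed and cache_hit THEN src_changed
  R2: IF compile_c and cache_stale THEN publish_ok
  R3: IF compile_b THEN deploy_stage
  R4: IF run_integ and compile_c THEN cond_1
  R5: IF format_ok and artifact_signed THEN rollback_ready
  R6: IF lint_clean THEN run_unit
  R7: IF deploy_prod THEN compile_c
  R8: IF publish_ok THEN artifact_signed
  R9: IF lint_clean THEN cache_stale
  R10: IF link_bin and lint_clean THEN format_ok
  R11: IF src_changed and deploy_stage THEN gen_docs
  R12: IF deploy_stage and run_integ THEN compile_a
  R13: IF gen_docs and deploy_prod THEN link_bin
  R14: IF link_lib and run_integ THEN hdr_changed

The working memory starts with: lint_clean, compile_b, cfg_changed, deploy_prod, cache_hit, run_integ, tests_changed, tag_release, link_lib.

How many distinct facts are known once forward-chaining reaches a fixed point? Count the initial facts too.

23

Round 1 — R3, R6, R7, R9, R14, derive deploy_stage, run_unit, compile_c, cache_stale, hdr_changed.
Round 2 — R1, R2, R4, R12, derive src_changed, publish_ok, cond_1, compile_a.
Round 3 — R8, R11, derive artifact_signed, gen_docs.
Round 4 — R13, derive link_bin.
Round 5 — R10, derive format_ok.
Round 6 — R5, derive rollback_ready.
Closure: {artifact_signed, cache_hit, cache_stale, cfg_changed, compile_a, compile_b, compile_c, cond_1, deploy_prod, deploy_stage, format_ok, gen_docs, hdr_changed, link_bin, link_lib, lint_clean, publish_ok, rollback_ready, run_integ, run_unit, src_changed, tag_release, tests_changed} — 23 facts.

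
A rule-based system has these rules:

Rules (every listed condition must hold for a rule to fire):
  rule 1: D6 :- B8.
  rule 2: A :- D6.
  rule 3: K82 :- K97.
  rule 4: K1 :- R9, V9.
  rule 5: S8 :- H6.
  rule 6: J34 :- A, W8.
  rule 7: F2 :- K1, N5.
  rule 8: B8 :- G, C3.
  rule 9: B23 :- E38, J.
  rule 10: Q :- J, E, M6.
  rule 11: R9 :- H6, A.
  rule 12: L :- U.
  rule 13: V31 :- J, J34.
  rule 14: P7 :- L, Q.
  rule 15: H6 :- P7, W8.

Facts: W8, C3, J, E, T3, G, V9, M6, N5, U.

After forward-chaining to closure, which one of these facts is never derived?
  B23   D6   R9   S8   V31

Round 1 — rule 8, rule 10, rule 12, derive B8, Q, L.
Round 2 — rule 1, rule 14, derive D6, P7.
Round 3 — rule 2, rule 15, derive A, H6.
Round 4 — rule 5, rule 6, rule 11, derive S8, J34, R9.
Round 5 — rule 4, rule 13, derive K1, V31.
Round 6 — rule 7, derive F2.
Derived: R9 (round 4), V31 (round 5), D6 (round 2), S8 (round 4). B23 never appears in any round.

B23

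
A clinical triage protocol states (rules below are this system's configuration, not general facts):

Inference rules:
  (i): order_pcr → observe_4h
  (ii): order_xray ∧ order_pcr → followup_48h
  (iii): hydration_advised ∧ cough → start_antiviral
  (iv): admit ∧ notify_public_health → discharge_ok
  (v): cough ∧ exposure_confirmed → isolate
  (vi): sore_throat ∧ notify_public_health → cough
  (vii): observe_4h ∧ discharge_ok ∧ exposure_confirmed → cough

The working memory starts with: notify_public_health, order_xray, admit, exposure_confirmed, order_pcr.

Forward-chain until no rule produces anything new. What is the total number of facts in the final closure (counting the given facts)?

10

[1] (i) [order_pcr → observe_4h]; (ii) [order_xray ∧ order_pcr → followup_48h]; (iv) [admit ∧ notify_public_health → discharge_ok]. ⇒ new: observe_4h, followup_48h, discharge_ok.
[2] (vii) [observe_4h ∧ discharge_ok ∧ exposure_confirmed → cough]. ⇒ new: cough.
[3] (v) [cough ∧ exposure_confirmed → isolate]. ⇒ new: isolate.
Closure: {admit, cough, discharge_ok, exposure_confirmed, followup_48h, isolate, notify_public_health, observe_4h, order_pcr, order_xray} — 10 facts.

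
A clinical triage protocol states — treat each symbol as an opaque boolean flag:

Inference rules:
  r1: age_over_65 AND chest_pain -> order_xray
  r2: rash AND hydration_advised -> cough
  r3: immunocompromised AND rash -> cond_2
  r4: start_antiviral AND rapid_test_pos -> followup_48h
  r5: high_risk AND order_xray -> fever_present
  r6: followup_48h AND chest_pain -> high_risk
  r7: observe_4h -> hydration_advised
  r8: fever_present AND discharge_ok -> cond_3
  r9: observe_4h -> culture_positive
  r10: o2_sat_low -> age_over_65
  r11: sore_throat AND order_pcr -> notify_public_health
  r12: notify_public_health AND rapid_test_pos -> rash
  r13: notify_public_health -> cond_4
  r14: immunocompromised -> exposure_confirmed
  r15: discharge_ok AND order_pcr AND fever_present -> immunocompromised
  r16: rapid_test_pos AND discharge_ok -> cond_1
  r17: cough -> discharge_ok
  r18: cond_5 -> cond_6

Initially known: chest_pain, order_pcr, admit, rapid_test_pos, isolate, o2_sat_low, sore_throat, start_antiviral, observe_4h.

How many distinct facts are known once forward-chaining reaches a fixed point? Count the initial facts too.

Round 1: r4 [start_antiviral AND rapid_test_pos -> followup_48h]; r7 [observe_4h -> hydration_advised]; r9 [observe_4h -> culture_positive]; r10 [o2_sat_low -> age_over_65]; r11 [sore_throat AND order_pcr -> notify_public_health]. New: followup_48h, hydration_advised, culture_positive, age_over_65, notify_public_health.
Round 2: r1 [age_over_65 AND chest_pain -> order_xray]; r6 [followup_48h AND chest_pain -> high_risk]; r12 [notify_public_health AND rapid_test_pos -> rash]; r13 [notify_public_health -> cond_4]. New: order_xray, high_risk, rash, cond_4.
Round 3: r2 [rash AND hydration_advised -> cough]; r5 [high_risk AND order_xray -> fever_present]. New: cough, fever_present.
Round 4: r17 [cough -> discharge_ok]. New: discharge_ok.
Round 5: r8 [fever_present AND discharge_ok -> cond_3]; r15 [discharge_ok AND order_pcr AND fever_present -> immunocompromised]; r16 [rapid_test_pos AND discharge_ok -> cond_1]. New: cond_3, immunocompromised, cond_1.
Round 6: r3 [immunocompromised AND rash -> cond_2]; r14 [immunocompromised -> exposure_confirmed]. New: cond_2, exposure_confirmed.
Closure: {admit, age_over_65, chest_pain, cond_1, cond_2, cond_3, cond_4, cough, culture_positive, discharge_ok, exposure_confirmed, fever_present, followup_48h, high_risk, hydration_advised, immunocompromised, isolate, notify_public_health, o2_sat_low, observe_4h, order_pcr, order_xray, rapid_test_pos, rash, sore_throat, start_antiviral} — 26 facts.

26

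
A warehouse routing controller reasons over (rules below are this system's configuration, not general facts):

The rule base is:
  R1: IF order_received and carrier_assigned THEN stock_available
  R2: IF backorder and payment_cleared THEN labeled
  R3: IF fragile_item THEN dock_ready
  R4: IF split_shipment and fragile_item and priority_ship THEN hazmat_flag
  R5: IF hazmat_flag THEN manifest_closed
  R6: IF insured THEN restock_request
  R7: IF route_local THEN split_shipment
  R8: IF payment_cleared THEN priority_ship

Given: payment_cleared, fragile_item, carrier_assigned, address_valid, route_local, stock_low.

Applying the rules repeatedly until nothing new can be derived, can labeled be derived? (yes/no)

no

[1] R3 [IF fragile_item THEN dock_ready]; R7 [IF route_local THEN split_shipment]; R8 [IF payment_cleared THEN priority_ship]. ⇒ new: dock_ready, split_shipment, priority_ship.
[2] R4 [IF split_shipment and fragile_item and priority_ship THEN hazmat_flag]. ⇒ new: hazmat_flag.
[3] R5 [IF hazmat_flag THEN manifest_closed]. ⇒ new: manifest_closed.
Fixed point reached. labeled is concluded only by R2; R2 needs backorder (never derived).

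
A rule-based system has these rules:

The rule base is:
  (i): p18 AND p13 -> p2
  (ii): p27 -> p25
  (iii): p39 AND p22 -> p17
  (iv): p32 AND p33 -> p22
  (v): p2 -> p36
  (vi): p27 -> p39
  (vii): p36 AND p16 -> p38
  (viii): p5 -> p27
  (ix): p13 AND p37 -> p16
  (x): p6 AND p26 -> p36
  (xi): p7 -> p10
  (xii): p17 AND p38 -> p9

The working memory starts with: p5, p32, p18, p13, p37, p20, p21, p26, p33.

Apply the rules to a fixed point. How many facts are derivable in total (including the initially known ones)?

Round 1 fires (i), (iv), (viii), (ix), giving p2, p22, p27, p16.
Round 2 fires (ii), (v), (vi), giving p25, p36, p39.
Round 3 fires (iii), (vii), giving p17, p38.
Round 4 fires (xii), giving p9.
Closure: {p13, p16, p17, p18, p2, p20, p21, p22, p25, p26, p27, p32, p33, p36, p37, p38, p39, p5, p9} — 19 facts.

19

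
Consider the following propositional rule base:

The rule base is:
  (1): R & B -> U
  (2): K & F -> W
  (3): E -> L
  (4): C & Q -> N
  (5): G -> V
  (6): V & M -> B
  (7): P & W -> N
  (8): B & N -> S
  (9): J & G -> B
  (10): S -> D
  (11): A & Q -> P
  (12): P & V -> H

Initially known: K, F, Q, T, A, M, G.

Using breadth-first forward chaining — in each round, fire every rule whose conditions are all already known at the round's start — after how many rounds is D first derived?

Round 1: (2) [K & F -> W]; (5) [G -> V]; (11) [A & Q -> P]. Adds W, V, P.
Round 2: (6) [V & M -> B]; (7) [P & W -> N]; (12) [P & V -> H]. Adds B, N, H.
Round 3: (8) [B & N -> S]. Adds S.
Round 4: (10) [S -> D]. Adds D.
D first appears in round 4.

4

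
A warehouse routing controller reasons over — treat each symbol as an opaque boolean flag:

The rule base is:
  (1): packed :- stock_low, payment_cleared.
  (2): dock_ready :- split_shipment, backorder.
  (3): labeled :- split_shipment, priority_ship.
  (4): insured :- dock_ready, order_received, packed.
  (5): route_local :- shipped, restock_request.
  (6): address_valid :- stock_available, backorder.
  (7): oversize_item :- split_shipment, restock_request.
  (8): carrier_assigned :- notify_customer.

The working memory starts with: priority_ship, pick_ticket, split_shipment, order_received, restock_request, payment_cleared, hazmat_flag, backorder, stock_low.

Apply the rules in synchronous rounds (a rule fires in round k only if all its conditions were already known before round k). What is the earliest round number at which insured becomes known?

2

Round 1 — (1), (2), (3), (7), derive packed, dock_ready, labeled, oversize_item.
Round 2 — (4), derive insured.
insured first appears in round 2.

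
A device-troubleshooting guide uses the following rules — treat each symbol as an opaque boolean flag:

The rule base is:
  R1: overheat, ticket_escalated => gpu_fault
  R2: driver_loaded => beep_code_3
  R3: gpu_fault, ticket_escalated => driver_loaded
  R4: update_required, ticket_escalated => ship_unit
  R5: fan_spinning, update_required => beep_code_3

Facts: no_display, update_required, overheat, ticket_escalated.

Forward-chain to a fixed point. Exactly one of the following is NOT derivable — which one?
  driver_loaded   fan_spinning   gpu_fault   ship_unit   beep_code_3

Round 1: R1 [overheat, ticket_escalated => gpu_fault]; R4 [update_required, ticket_escalated => ship_unit]. New: gpu_fault, ship_unit.
Round 2: R3 [gpu_fault, ticket_escalated => driver_loaded]. New: driver_loaded.
Round 3: R2 [driver_loaded => beep_code_3]. New: beep_code_3.
Derived: beep_code_3 (round 3), driver_loaded (round 2), gpu_fault (round 1), ship_unit (round 1). fan_spinning never appears in any round.

fan_spinning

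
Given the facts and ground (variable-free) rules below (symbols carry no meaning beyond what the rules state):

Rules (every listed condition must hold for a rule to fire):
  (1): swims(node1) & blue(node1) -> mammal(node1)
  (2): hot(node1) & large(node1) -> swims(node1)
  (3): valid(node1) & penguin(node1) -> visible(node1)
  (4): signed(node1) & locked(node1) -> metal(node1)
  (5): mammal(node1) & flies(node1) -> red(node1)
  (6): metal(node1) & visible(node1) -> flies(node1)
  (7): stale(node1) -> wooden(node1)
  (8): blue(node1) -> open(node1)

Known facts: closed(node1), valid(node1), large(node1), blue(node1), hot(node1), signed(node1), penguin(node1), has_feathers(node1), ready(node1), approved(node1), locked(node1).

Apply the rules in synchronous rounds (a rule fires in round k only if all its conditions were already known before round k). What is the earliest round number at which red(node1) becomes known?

[1] (2) [hot(node1) & large(node1) -> swims(node1)]; (3) [valid(node1) & penguin(node1) -> visible(node1)]; (4) [signed(node1) & locked(node1) -> metal(node1)]; (8) [blue(node1) -> open(node1)]. ⇒ new: swims(node1), visible(node1), metal(node1), open(node1).
[2] (1) [swims(node1) & blue(node1) -> mammal(node1)]; (6) [metal(node1) & visible(node1) -> flies(node1)]. ⇒ new: mammal(node1), flies(node1).
[3] (5) [mammal(node1) & flies(node1) -> red(node1)]. ⇒ new: red(node1).
red(node1) first appears in round 3.

3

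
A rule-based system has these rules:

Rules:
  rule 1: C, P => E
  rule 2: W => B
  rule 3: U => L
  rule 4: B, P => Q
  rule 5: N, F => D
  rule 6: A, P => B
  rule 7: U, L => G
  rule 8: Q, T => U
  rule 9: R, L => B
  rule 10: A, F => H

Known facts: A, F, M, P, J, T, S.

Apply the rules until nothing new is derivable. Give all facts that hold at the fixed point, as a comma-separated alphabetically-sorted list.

A, B, F, G, H, J, L, M, P, Q, S, T, U

Round 1 — rule 6, rule 10, derive B, H.
Round 2 — rule 4, derive Q.
Round 3 — rule 8, derive U.
Round 4 — rule 3, derive L.
Round 5 — rule 7, derive G.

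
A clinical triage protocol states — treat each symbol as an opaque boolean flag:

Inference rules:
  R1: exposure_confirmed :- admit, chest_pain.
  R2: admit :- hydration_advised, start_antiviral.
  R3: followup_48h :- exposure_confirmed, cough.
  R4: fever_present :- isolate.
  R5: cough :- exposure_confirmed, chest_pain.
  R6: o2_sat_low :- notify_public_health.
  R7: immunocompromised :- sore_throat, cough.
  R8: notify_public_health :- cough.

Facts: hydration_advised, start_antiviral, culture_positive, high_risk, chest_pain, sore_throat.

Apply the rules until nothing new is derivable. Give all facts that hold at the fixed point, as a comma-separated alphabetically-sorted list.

admit, chest_pain, cough, culture_positive, exposure_confirmed, followup_48h, high_risk, hydration_advised, immunocompromised, notify_public_health, o2_sat_low, sore_throat, start_antiviral

Round 1: R2 [admit :- hydration_advised, start_antiviral.]. New: admit.
Round 2: R1 [exposure_confirmed :- admit, chest_pain.]. New: exposure_confirmed.
Round 3: R5 [cough :- exposure_confirmed, chest_pain.]. New: cough.
Round 4: R3 [followup_48h :- exposure_confirmed, cough.]; R7 [immunocompromised :- sore_throat, cough.]; R8 [notify_public_health :- cough.]. New: followup_48h, immunocompromised, notify_public_health.
Round 5: R6 [o2_sat_low :- notify_public_health.]. New: o2_sat_low.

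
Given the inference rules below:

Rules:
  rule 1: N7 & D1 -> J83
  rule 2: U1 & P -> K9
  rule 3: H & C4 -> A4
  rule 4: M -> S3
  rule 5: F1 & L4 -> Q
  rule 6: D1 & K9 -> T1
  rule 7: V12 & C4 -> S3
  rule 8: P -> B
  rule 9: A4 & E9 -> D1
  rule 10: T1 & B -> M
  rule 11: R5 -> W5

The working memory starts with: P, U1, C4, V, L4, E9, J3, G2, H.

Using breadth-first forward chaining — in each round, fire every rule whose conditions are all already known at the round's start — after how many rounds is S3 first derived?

Round 1 fires rule 2, rule 3, rule 8, giving K9, A4, B.
Round 2 fires rule 9, giving D1.
Round 3 fires rule 6, giving T1.
Round 4 fires rule 10, giving M.
Round 5 fires rule 4, giving S3.
S3 first appears in round 5.

5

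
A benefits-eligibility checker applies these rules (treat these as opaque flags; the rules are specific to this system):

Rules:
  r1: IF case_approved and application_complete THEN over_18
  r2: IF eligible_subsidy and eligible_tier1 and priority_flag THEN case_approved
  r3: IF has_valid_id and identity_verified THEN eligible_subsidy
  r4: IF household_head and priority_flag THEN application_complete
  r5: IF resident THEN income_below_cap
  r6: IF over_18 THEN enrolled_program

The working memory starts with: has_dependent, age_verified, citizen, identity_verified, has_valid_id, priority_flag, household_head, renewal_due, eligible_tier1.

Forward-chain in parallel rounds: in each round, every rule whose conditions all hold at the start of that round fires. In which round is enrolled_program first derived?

4

Round 1: r3 [IF has_valid_id and identity_verified THEN eligible_subsidy]; r4 [IF household_head and priority_flag THEN application_complete]. New: eligible_subsidy, application_complete.
Round 2: r2 [IF eligible_subsidy and eligible_tier1 and priority_flag THEN case_approved]. New: case_approved.
Round 3: r1 [IF case_approved and application_complete THEN over_18]. New: over_18.
Round 4: r6 [IF over_18 THEN enrolled_program]. New: enrolled_program.
enrolled_program first appears in round 4.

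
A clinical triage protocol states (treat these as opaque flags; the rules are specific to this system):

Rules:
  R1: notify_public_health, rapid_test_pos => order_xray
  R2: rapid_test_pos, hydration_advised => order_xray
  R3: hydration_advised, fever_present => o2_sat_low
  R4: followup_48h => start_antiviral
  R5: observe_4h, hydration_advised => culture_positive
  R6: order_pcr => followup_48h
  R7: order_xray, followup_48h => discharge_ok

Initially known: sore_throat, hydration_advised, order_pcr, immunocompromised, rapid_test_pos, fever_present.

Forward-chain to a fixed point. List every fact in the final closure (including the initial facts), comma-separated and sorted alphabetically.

discharge_ok, fever_present, followup_48h, hydration_advised, immunocompromised, o2_sat_low, order_pcr, order_xray, rapid_test_pos, sore_throat, start_antiviral

Round 1: R2 [rapid_test_pos, hydration_advised => order_xray]; R3 [hydration_advised, fever_present => o2_sat_low]; R6 [order_pcr => followup_48h]. New: order_xray, o2_sat_low, followup_48h.
Round 2: R4 [followup_48h => start_antiviral]; R7 [order_xray, followup_48h => discharge_ok]. New: start_antiviral, discharge_ok.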